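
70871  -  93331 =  - 22460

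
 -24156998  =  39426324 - 63583322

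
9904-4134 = 5770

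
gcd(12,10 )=2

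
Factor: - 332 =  - 2^2 * 83^1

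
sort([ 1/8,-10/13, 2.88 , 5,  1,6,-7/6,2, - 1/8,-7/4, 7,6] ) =[-7/4, - 7/6,-10/13, - 1/8, 1/8,1 , 2 , 2.88, 5, 6 , 6,7 ]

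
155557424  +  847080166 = 1002637590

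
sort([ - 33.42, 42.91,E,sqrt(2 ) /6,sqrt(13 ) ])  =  [- 33.42, sqrt( 2 )/6, E,  sqrt( 13 ),42.91]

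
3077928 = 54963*56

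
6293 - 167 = 6126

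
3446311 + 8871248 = 12317559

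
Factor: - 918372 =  - 2^2*3^1*7^1  *13^1*29^2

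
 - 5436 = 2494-7930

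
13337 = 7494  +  5843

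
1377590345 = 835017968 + 542572377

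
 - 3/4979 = -1+4976/4979  =  - 0.00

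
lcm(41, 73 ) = 2993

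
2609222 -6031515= - 3422293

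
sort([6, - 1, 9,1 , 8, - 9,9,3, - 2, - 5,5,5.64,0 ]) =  [ - 9,- 5,- 2, - 1,0, 1, 3,5  ,  5.64 , 6,  8  ,  9, 9]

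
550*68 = 37400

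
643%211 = 10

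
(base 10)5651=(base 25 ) 911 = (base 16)1613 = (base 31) 5r9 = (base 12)332b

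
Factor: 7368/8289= 8/9  =  2^3 * 3^( - 2)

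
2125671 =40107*53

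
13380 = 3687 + 9693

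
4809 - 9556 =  - 4747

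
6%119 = 6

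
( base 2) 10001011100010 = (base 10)8930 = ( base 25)E75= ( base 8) 21342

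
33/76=33/76 = 0.43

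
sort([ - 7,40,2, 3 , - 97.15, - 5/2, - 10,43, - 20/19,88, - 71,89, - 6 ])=[ - 97.15, - 71, -10, - 7, - 6,-5/2, - 20/19,2, 3, 40,43,88,89 ]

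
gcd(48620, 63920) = 340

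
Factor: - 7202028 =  - 2^2 * 3^1*600169^1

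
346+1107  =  1453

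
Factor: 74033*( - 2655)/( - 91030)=39311523/18206 = 2^( - 1 )*3^2*59^1 * 101^1*733^1*9103^( - 1 ) 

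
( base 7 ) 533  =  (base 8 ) 415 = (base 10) 269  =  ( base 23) bg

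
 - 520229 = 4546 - 524775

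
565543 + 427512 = 993055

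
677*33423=22627371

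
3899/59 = 66 + 5/59 = 66.08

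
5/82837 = 5/82837 =0.00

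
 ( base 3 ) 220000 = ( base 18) 200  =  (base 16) 288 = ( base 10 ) 648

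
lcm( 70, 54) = 1890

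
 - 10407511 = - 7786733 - 2620778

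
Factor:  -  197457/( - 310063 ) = 249/391 =3^1*17^(  -  1)*23^( - 1 )*83^1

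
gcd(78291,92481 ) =3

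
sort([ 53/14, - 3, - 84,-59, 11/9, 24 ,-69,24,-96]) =[ - 96,- 84,-69, - 59,-3, 11/9,  53/14,24,24]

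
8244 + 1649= 9893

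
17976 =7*2568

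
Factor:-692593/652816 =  - 2^( -4) *11^1 *79^1*797^1*40801^(  -  1 ) 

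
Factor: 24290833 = 7^1*37^1*93787^1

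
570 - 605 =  - 35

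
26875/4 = 26875/4 = 6718.75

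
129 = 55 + 74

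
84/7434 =2/177=0.01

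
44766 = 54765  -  9999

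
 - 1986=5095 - 7081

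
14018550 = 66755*210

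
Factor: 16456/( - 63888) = - 2^( - 1) * 3^( - 1) * 11^( - 1)*17^1 = - 17/66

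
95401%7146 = 2503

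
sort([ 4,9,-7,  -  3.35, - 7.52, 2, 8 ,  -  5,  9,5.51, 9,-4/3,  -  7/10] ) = [ - 7.52,  -  7, - 5,-3.35, - 4/3, - 7/10, 2, 4, 5.51,8, 9,9, 9 ]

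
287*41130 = 11804310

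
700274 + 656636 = 1356910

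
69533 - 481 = 69052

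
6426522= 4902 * 1311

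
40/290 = 4/29 = 0.14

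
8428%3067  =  2294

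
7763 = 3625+4138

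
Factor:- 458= - 2^1 * 229^1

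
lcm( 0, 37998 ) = 0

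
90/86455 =18/17291=0.00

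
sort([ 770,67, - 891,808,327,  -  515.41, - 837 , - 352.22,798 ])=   [ - 891, - 837,-515.41, - 352.22,67, 327,770 , 798, 808 ]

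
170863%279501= 170863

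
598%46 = 0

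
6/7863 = 2/2621 = 0.00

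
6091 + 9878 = 15969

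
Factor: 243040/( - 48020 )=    -2^3*7^( - 2) * 31^1 = - 248/49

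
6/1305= 2/435 = 0.00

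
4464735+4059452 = 8524187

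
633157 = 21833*29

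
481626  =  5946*81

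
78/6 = 13 =13.00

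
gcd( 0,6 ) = 6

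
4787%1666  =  1455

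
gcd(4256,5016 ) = 152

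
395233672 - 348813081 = 46420591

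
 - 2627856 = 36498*( - 72 ) 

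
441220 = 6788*65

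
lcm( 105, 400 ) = 8400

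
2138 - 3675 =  - 1537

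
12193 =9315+2878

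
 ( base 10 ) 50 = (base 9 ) 55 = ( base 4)302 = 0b110010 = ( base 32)1i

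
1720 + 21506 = 23226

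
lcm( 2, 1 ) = 2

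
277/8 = 34 + 5/8 = 34.62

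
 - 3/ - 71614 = 3/71614 = 0.00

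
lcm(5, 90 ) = 90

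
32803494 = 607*54042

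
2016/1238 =1008/619 = 1.63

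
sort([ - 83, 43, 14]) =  [ - 83,  14 , 43]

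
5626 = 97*58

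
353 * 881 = 310993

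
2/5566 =1/2783 = 0.00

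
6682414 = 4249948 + 2432466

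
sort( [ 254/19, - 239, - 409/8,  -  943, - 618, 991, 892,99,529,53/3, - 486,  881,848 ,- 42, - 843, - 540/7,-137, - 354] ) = [ - 943, - 843,- 618, - 486, - 354, - 239, - 137 ,-540/7,-409/8, - 42,  254/19, 53/3,99,529,848 , 881, 892, 991 ]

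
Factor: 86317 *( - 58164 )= -5020541988= - 2^2*3^1 * 7^1 * 11^1*19^1*37^1*59^1*131^1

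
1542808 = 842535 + 700273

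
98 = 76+22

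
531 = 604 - 73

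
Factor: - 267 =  - 3^1 * 89^1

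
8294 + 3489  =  11783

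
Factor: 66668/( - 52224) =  - 16667/13056= - 2^(-8)*3^( - 1 )*7^1 * 17^( - 1)*2381^1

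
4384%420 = 184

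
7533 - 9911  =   - 2378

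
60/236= 15/59 =0.25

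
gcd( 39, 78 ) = 39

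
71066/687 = 103 + 305/687=103.44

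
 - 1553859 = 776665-2330524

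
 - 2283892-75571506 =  - 77855398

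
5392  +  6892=12284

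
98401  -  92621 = 5780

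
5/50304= 5/50304 =0.00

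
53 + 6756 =6809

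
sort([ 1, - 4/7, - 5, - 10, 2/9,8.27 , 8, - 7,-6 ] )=[ - 10, - 7,-6 ,-5,  -  4/7, 2/9, 1, 8,8.27]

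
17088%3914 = 1432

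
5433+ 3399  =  8832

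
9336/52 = 179 + 7/13 = 179.54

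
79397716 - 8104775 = 71292941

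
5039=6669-1630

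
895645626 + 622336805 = 1517982431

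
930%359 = 212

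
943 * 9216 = 8690688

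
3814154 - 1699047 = 2115107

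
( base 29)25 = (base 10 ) 63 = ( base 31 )21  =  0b111111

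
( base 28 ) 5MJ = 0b1000111001011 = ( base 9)6221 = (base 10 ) 4555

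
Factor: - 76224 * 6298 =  - 480058752 = - 2^7*3^1 * 47^1*67^1*397^1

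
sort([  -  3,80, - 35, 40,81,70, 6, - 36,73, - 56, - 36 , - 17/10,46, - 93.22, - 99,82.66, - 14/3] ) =[ - 99, - 93.22, - 56, - 36, - 36 , - 35,-14/3, - 3, - 17/10 , 6  ,  40 , 46, 70, 73,  80, 81,82.66 ]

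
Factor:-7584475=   - 5^2*303379^1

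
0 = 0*7266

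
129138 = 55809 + 73329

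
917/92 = 9 + 89/92 =9.97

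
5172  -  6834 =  - 1662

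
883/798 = 1  +  85/798 = 1.11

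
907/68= 13 + 23/68 = 13.34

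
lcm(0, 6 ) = 0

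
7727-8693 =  - 966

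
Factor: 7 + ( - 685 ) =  - 2^1*3^1*113^1 = - 678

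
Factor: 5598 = 2^1*3^2*311^1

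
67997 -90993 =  - 22996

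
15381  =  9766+5615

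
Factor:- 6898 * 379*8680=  - 22692488560 = - 2^4 *5^1*7^1*31^1*379^1*3449^1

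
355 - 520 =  - 165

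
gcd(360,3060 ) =180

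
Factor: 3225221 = 23^1*140227^1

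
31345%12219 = 6907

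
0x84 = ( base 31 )48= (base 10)132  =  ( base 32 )44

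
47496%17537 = 12422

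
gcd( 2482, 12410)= 2482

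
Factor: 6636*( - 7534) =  - 49995624=- 2^3*3^1*7^1*79^1*3767^1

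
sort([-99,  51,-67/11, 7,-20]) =[-99,-20 ,- 67/11,  7,51] 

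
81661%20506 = 20143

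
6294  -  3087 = 3207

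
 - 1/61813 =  - 1  +  61812/61813 = -0.00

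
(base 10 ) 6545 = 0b1100110010001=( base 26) 9HJ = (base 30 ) 785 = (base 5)202140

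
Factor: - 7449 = -3^1*13^1 * 191^1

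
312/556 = 78/139 = 0.56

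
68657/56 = 68657/56 = 1226.02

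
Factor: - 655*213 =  - 3^1*5^1*71^1*131^1 = - 139515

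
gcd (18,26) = 2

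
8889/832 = 10+569/832 = 10.68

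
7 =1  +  6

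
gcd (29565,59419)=1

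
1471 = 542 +929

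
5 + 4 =9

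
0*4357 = 0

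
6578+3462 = 10040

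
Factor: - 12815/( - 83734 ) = 2^( - 1)*5^1*7^ ( - 1)*11^1*233^1*5981^( - 1 ) 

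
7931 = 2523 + 5408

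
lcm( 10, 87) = 870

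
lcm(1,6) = 6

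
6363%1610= 1533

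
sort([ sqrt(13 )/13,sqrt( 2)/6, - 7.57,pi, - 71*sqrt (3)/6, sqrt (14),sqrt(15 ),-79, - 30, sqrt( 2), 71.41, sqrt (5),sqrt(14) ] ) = [ - 79,-30,-71*sqrt ( 3 ) /6, - 7.57, sqrt( 2 ) /6,  sqrt(13 ) /13,sqrt(2),sqrt(5 ),  pi, sqrt( 14 ),sqrt(14 ), sqrt( 15 ),  71.41 ]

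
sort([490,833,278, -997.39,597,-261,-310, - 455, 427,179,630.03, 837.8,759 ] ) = [  -  997.39, - 455, - 310 ,  -  261,179,278,427,490,597,630.03,759,833, 837.8] 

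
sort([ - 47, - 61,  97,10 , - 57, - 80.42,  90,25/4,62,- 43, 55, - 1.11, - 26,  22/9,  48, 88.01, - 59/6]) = [ - 80.42, - 61, - 57,-47, - 43, - 26, - 59/6,-1.11, 22/9 , 25/4,10,48, 55, 62, 88.01, 90,97]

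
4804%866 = 474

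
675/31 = 675/31  =  21.77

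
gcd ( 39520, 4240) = 80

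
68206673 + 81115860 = 149322533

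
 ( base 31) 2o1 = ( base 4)221223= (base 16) A6B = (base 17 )93F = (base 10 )2667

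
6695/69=97+2/69 = 97.03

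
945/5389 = 945/5389 = 0.18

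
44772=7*6396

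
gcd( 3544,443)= 443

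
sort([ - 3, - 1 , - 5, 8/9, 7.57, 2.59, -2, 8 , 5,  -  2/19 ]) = [ - 5,-3,- 2, -1, - 2/19, 8/9, 2.59, 5,7.57,8]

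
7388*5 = 36940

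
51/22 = 2 + 7/22 = 2.32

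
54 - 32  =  22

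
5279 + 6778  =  12057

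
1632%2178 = 1632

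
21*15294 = 321174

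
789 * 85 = 67065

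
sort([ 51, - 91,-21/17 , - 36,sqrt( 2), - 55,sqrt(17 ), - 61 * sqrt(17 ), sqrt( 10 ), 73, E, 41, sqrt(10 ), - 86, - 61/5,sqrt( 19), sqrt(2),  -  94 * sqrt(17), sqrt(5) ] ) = [ - 94*sqrt( 17 ) ,  -  61 *sqrt(17 ), - 91,  -  86, - 55,  -  36, - 61/5 , - 21/17,sqrt(2), sqrt ( 2), sqrt(5),E,sqrt(10 ), sqrt(10) , sqrt(17),  sqrt( 19),41, 51, 73]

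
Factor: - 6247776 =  - 2^5*3^1*151^1*431^1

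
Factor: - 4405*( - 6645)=3^1*5^2 *443^1*881^1 =29271225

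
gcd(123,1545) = 3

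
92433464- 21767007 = 70666457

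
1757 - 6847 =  - 5090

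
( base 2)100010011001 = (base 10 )2201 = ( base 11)1721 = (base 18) 6e5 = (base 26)36h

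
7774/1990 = 3887/995 = 3.91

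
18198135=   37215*489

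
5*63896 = 319480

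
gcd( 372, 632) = 4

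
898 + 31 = 929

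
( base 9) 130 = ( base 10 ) 108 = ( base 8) 154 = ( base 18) 60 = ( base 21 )53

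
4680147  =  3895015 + 785132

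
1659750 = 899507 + 760243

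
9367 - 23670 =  - 14303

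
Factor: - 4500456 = - 2^3*3^1*23^1*31^1*263^1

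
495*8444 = 4179780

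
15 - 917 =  - 902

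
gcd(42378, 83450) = 2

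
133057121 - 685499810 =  - 552442689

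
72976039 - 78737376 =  - 5761337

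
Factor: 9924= 2^2*3^1*827^1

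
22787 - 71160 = - 48373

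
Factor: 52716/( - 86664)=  - 191/314 = - 2^( - 1)*157^ ( - 1)*191^1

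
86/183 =86/183 = 0.47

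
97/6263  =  97/6263 = 0.02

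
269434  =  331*814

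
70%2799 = 70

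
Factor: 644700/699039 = 700/759 = 2^2*3^( - 1)*5^2 * 7^1*11^( - 1 )*23^( - 1)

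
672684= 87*7732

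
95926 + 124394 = 220320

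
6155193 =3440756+2714437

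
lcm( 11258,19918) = 258934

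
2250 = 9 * 250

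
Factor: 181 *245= 44345 =5^1*7^2 * 181^1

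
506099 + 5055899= 5561998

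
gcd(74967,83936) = 1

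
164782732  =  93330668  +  71452064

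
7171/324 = 7171/324=22.13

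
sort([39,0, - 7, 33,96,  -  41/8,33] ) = [-7,-41/8,0 , 33,33,39 , 96]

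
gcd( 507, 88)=1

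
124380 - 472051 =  - 347671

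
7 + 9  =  16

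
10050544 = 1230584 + 8819960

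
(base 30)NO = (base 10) 714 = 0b1011001010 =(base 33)LL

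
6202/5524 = 1 + 339/2762 = 1.12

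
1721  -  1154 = 567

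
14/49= 2/7=0.29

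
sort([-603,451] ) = [ - 603, 451 ] 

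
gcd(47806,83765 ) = 11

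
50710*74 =3752540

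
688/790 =344/395 = 0.87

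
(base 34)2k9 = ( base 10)3001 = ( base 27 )434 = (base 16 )BB9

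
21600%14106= 7494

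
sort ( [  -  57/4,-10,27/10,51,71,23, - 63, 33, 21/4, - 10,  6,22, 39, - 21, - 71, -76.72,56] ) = [ - 76.72, - 71, - 63, -21 , - 57/4, - 10, - 10,27/10,  21/4, 6, 22,23,33,39,  51,56,71 ] 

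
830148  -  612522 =217626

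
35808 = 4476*8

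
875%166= 45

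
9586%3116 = 238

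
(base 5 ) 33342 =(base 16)92B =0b100100101011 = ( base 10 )2347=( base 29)2mr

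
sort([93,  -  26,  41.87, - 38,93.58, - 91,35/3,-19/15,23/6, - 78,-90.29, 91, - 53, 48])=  [ - 91, - 90.29, - 78, - 53, - 38, - 26, - 19/15, 23/6,35/3, 41.87 , 48,91 , 93,93.58 ]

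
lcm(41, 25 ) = 1025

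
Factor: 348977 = 461^1*757^1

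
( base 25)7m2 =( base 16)133f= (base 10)4927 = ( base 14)1b1d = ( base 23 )975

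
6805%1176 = 925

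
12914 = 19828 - 6914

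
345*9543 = 3292335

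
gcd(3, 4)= 1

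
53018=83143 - 30125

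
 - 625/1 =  - 625 = - 625.00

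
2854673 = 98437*29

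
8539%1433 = 1374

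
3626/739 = 3626/739 = 4.91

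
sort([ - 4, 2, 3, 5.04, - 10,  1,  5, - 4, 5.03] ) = [ - 10, - 4, - 4,1,  2,3,5, 5.03,5.04]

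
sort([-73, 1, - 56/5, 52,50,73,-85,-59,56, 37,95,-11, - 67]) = [ - 85,-73, - 67, - 59, - 56/5,-11, 1,37,50, 52,56,73,95 ]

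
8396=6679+1717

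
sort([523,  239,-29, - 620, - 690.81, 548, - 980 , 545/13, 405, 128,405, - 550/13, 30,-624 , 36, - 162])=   [-980, - 690.81, - 624,  -  620, - 162, - 550/13, - 29,  30,36 , 545/13,128,  239,  405,  405,523, 548] 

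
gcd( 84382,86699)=1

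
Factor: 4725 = 3^3*5^2* 7^1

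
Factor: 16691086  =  2^1 * 829^1*10067^1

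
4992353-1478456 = 3513897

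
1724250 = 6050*285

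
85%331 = 85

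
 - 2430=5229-7659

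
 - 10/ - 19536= 5/9768 =0.00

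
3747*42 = 157374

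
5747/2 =5747/2 = 2873.50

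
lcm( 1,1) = 1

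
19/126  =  19/126 = 0.15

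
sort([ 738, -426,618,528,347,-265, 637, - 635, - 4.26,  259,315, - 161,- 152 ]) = [ - 635, - 426, - 265, - 161, - 152, - 4.26,259,315, 347, 528, 618, 637, 738]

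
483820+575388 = 1059208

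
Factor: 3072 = 2^10*3^1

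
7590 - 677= 6913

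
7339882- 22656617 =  - 15316735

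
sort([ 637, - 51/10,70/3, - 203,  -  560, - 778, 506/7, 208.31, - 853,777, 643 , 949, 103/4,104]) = [ - 853,-778, - 560, - 203,-51/10,  70/3, 103/4,506/7,  104, 208.31,637, 643, 777 , 949]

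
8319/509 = 16 +175/509 = 16.34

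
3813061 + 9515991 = 13329052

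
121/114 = 121/114 = 1.06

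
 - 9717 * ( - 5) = 48585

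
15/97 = 15/97 = 0.15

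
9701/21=9701/21 = 461.95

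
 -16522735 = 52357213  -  68879948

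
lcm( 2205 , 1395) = 68355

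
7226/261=27  +  179/261 = 27.69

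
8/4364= 2/1091 = 0.00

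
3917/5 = 783 +2/5 = 783.40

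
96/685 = 96/685 = 0.14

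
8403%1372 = 171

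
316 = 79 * 4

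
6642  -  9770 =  - 3128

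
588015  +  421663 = 1009678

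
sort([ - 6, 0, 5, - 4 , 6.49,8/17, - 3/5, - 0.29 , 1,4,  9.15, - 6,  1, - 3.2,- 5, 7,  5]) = [ - 6, - 6, - 5, - 4,-3.2, - 3/5 , - 0.29,0,  8/17,  1 , 1, 4,5, 5, 6.49 , 7,9.15 ]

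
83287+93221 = 176508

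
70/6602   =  35/3301 = 0.01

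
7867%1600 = 1467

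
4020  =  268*15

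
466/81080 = 233/40540 = 0.01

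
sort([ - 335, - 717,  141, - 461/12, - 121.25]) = [ - 717, - 335, - 121.25, - 461/12,141]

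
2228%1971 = 257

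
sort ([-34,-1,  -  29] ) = [-34,-29, - 1] 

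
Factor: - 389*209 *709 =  - 57642409 = -11^1*19^1 * 389^1*709^1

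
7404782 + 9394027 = 16798809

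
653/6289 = 653/6289 = 0.10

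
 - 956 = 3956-4912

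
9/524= 9/524 = 0.02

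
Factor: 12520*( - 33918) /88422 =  - 2^3*5^1*313^1*5653^1*14737^ (-1) = - 70775560/14737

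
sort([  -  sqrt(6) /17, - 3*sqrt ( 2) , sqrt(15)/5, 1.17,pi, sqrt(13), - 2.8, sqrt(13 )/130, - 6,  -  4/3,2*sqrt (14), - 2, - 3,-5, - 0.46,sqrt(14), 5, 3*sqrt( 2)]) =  [ - 6, - 5,-3*sqrt(2),  -  3 , - 2.8,-2, - 4/3, - 0.46, - sqrt( 6) /17, sqrt( 13 )/130,  sqrt(15)/5,1.17,pi, sqrt( 13), sqrt( 14 ), 3*sqrt (2), 5,2 * sqrt (14)] 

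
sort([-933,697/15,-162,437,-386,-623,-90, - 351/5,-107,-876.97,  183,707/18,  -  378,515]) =[  -  933, - 876.97,  -  623,-386 , -378,  -  162,-107, - 90, - 351/5,707/18, 697/15,  183, 437,515] 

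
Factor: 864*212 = 2^7 * 3^3*53^1= 183168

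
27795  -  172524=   -144729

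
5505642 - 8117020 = - 2611378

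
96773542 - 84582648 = 12190894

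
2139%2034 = 105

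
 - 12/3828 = -1 + 318/319 = - 0.00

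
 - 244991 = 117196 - 362187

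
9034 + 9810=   18844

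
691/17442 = 691/17442=0.04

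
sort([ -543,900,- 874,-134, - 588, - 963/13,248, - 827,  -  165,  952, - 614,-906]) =[ - 906,-874, - 827, - 614,-588, - 543, - 165,- 134, - 963/13, 248 , 900,952 ]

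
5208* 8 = 41664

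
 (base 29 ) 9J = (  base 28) a0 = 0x118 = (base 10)280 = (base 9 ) 341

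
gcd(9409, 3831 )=1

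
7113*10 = 71130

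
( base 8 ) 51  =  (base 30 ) 1b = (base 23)1I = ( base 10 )41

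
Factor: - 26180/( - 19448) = 2^( - 1) * 5^1*7^1 * 13^( - 1 ) = 35/26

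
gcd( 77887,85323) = 1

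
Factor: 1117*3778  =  4220026 = 2^1*1117^1*1889^1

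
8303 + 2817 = 11120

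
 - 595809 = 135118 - 730927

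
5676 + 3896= 9572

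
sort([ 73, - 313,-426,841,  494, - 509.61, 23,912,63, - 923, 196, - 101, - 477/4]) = [-923 ,  -  509.61, - 426, - 313, - 477/4, - 101, 23, 63,73,196, 494, 841,912]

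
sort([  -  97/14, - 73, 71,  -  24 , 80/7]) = [ - 73, - 24 , - 97/14, 80/7,  71 ] 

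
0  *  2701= 0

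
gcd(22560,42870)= 30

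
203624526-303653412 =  - 100028886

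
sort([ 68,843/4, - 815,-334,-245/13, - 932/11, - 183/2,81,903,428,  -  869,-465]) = [ - 869,-815, - 465,-334, - 183/2, - 932/11,-245/13,68,81,843/4,  428, 903]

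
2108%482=180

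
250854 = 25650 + 225204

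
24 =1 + 23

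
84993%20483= 3061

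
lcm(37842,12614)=37842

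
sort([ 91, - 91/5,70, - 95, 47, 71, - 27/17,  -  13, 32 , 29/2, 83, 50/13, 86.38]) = [ - 95, - 91/5,  -  13, - 27/17, 50/13,29/2  ,  32, 47, 70, 71 , 83, 86.38, 91 ] 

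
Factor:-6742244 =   -  2^2*47^1*35863^1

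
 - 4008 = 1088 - 5096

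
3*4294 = 12882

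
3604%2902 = 702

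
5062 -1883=3179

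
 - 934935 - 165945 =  - 1100880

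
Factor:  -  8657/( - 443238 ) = 2^( - 1 )*3^ ( - 1)*11^1* 31^( - 1)*787^1* 2383^( - 1 ) 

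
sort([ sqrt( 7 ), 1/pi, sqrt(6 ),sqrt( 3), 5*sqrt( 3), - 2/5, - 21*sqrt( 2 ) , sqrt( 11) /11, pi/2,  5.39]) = [ - 21*sqrt ( 2),-2/5, sqrt (11 )/11, 1/pi, pi/2, sqrt ( 3), sqrt(6 ), sqrt(7),5.39, 5 * sqrt(3)]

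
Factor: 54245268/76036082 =2^1*3^3*7^1*11^2*89^( - 1)*593^1*427169^(-1) = 27122634/38018041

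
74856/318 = 12476/53  =  235.40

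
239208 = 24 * 9967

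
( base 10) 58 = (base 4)322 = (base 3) 2011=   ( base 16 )3a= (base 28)22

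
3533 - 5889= - 2356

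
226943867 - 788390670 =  - 561446803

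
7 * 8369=58583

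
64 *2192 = 140288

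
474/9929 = 474/9929 = 0.05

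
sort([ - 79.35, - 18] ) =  [ -79.35, - 18 ]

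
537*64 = 34368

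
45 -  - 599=644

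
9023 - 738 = 8285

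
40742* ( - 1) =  - 40742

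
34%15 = 4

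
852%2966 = 852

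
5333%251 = 62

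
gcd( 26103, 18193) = 791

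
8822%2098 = 430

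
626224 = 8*78278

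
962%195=182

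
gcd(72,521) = 1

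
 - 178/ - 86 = 89/43 = 2.07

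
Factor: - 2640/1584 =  - 3^( - 1)*5^1 = - 5/3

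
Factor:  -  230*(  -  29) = 6670 = 2^1 * 5^1*23^1 * 29^1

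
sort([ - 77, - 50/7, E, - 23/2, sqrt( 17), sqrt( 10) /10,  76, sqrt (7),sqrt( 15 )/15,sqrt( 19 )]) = [ - 77, - 23/2,-50/7, sqrt ( 15 ) /15,sqrt( 10 )/10, sqrt( 7),E,sqrt( 17 ), sqrt( 19 ), 76 ] 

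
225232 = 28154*8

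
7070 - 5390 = 1680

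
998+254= 1252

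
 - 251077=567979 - 819056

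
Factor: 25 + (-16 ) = 3^2 = 9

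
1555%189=43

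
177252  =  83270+93982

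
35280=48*735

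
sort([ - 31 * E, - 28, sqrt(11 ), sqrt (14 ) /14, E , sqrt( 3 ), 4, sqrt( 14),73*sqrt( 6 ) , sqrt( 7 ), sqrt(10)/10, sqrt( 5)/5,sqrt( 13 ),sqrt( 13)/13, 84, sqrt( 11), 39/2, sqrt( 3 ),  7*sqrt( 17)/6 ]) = [ - 31*E , - 28, sqrt( 14 ) /14, sqrt (13 ) /13,sqrt(10 ) /10,sqrt(5)/5, sqrt( 3), sqrt( 3 ), sqrt ( 7 ), E, sqrt (11 ), sqrt( 11), sqrt( 13),sqrt(14),4,7*sqrt( 17)/6,39/2,  84,73 * sqrt( 6 )]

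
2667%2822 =2667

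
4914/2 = 2457 = 2457.00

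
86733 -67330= 19403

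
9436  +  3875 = 13311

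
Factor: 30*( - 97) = - 2^1*3^1*5^1*97^1 = -  2910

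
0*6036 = 0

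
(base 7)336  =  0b10101110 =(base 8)256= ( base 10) 174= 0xae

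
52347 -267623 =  - 215276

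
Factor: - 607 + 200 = -407 = - 11^1*37^1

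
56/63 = 8/9 =0.89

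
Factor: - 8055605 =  -5^1*347^1* 4643^1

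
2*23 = 46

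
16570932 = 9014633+7556299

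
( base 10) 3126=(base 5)100001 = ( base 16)c36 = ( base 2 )110000110110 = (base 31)37Q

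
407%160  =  87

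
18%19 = 18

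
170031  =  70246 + 99785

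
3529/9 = 3529/9 = 392.11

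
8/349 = 8/349 =0.02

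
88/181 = 88/181 = 0.49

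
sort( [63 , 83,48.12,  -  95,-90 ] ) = [ - 95,-90, 48.12 , 63,83 ]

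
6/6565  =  6/6565 = 0.00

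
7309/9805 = 7309/9805= 0.75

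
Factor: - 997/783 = -3^( - 3)*29^( - 1 )*997^1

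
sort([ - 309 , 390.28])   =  [ - 309, 390.28 ] 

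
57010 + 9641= 66651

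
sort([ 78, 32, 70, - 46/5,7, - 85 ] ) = [ - 85,-46/5, 7,32, 70,78 ] 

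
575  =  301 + 274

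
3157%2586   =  571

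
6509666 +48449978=54959644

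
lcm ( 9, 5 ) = 45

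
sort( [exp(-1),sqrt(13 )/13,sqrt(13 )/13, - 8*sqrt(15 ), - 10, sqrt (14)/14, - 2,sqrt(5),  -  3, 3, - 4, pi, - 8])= [ - 8*sqrt ( 15 ), -10, - 8, - 4,  -  3 , - 2,sqrt(14)/14 , sqrt(13 ) /13,  sqrt( 13 )/13,exp( - 1 ),sqrt( 5), 3, pi ]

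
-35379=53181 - 88560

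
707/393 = 707/393=1.80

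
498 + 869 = 1367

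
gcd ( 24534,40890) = 8178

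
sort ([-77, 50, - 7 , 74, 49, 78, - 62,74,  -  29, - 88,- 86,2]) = [ - 88, - 86, - 77,  -  62,-29, - 7,2, 49,50, 74,74, 78]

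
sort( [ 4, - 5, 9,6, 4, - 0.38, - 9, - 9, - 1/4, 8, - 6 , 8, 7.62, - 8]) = [ - 9 , - 9 , - 8, - 6, - 5, - 0.38, - 1/4,4, 4,  6,  7.62, 8, 8,9]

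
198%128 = 70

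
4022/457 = 4022/457=   8.80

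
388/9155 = 388/9155 = 0.04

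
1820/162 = 11 + 19/81 = 11.23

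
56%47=9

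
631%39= 7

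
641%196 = 53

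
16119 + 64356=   80475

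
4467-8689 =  - 4222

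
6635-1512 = 5123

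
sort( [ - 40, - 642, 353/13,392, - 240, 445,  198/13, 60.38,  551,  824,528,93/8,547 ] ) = [ - 642, - 240, - 40, 93/8,198/13, 353/13, 60.38, 392 , 445, 528, 547,551,824] 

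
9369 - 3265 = 6104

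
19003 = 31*613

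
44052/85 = 44052/85 = 518.26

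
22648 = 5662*4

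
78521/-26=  - 3021  +  25/26 = - 3020.04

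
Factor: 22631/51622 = 427/974 = 2^( - 1)*7^1*61^1*487^ ( - 1 ) 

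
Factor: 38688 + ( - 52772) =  - 2^2*7^1*503^1=- 14084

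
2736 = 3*912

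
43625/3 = 43625/3 = 14541.67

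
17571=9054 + 8517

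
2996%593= 31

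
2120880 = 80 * 26511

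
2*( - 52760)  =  -105520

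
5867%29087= 5867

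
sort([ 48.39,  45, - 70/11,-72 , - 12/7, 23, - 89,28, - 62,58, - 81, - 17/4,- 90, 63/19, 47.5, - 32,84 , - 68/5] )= [ - 90,-89, - 81, - 72, - 62, - 32, - 68/5,-70/11, - 17/4, - 12/7, 63/19,23,  28,45 , 47.5, 48.39, 58, 84]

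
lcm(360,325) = 23400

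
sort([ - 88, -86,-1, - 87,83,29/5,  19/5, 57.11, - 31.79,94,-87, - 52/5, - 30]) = [ - 88,-87, - 87, - 86,  -  31.79, - 30, - 52/5, - 1,  19/5,  29/5, 57.11, 83,94 ]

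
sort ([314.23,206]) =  [206, 314.23] 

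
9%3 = 0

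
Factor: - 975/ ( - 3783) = 25/97 = 5^2*97^(  -  1)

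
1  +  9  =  10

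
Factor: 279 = 3^2*31^1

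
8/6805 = 8/6805 = 0.00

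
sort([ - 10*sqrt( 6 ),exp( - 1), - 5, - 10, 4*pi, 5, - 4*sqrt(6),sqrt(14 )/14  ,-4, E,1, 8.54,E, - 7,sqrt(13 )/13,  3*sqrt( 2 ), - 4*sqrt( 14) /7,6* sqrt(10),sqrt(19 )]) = [-10*sqrt(6 ), - 10, - 4*sqrt( 6), - 7, - 5, - 4, -4* sqrt(14) /7, sqrt(14 )/14,sqrt( 13 )/13,exp( - 1) , 1,E,E,3  *  sqrt ( 2), sqrt(19), 5,8.54,4*pi,  6*sqrt( 10)] 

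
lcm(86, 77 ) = 6622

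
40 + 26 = 66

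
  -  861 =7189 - 8050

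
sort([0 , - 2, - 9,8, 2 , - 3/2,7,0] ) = [ - 9,-2, - 3/2,0, 0,2,7,8]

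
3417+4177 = 7594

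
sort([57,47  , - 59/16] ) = [-59/16,47,  57 ]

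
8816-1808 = 7008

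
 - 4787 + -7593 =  - 12380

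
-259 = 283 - 542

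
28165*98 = 2760170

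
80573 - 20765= 59808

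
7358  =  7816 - 458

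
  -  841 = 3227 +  - 4068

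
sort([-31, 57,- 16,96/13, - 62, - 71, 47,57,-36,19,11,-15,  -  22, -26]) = [ - 71, - 62 ,- 36, - 31, - 26,-22,  -  16, - 15, 96/13,11,19,47,57,57 ]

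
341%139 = 63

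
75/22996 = 75/22996= 0.00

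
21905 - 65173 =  - 43268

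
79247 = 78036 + 1211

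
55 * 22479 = 1236345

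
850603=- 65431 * ( - 13)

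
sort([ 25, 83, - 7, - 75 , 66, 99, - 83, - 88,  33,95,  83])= [ - 88, - 83, - 75, - 7,25, 33 , 66,83, 83,95, 99 ]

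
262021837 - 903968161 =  - 641946324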